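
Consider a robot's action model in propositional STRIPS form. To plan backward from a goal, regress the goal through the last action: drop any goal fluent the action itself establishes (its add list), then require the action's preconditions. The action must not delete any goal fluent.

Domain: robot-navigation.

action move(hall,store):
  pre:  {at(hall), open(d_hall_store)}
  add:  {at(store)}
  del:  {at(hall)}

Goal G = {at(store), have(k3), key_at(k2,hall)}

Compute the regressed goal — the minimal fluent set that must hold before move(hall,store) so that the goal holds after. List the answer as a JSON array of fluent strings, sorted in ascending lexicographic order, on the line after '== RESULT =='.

Regress:
  G ∩ del = {}  (empty — regression defined)
  G \ add = {at(store), have(k3), key_at(k2,hall)} \ {at(store)} = {have(k3), key_at(k2,hall)}
  ∪ pre   = {have(k3), key_at(k2,hall)} ∪ {at(hall), open(d_hall_store)}
          = {at(hall), have(k3), key_at(k2,hall), open(d_hall_store)}

== RESULT ==
["at(hall)", "have(k3)", "key_at(k2,hall)", "open(d_hall_store)"]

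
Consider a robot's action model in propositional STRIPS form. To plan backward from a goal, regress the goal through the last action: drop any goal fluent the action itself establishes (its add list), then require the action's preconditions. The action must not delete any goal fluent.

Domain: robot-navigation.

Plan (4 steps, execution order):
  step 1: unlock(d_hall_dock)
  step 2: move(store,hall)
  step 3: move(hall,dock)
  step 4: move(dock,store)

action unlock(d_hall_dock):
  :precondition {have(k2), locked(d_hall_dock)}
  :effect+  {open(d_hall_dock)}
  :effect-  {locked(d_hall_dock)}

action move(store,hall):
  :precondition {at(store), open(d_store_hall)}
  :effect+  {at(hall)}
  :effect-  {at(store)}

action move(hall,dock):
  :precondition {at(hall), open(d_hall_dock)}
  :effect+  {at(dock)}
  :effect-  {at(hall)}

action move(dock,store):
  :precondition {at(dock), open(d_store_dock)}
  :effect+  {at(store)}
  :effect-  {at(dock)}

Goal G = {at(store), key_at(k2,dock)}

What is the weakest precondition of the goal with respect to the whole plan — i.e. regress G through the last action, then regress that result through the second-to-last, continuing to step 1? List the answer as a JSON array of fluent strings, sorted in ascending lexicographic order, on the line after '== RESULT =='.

Regress step by step:
  through step 4 (move(dock,store)): drop {at(store)}, keep {key_at(k2,dock)}, require {at(dock), open(d_store_dock)}
    → {at(dock), key_at(k2,dock), open(d_store_dock)}
  through step 3 (move(hall,dock)): drop {at(dock)}, keep {key_at(k2,dock), open(d_store_dock)}, require {at(hall), open(d_hall_dock)}
    → {at(hall), key_at(k2,dock), open(d_hall_dock), open(d_store_dock)}
  through step 2 (move(store,hall)): drop {at(hall)}, keep {key_at(k2,dock), open(d_hall_dock), open(d_store_dock)}, require {at(store), open(d_store_hall)}
    → {at(store), key_at(k2,dock), open(d_hall_dock), open(d_store_dock), open(d_store_hall)}
  through step 1 (unlock(d_hall_dock)): drop {open(d_hall_dock)}, keep {at(store), key_at(k2,dock), open(d_store_dock), open(d_store_hall)}, require {have(k2), locked(d_hall_dock)}
    → {at(store), have(k2), key_at(k2,dock), locked(d_hall_dock), open(d_store_dock), open(d_store_hall)}

== RESULT ==
["at(store)", "have(k2)", "key_at(k2,dock)", "locked(d_hall_dock)", "open(d_store_dock)", "open(d_store_hall)"]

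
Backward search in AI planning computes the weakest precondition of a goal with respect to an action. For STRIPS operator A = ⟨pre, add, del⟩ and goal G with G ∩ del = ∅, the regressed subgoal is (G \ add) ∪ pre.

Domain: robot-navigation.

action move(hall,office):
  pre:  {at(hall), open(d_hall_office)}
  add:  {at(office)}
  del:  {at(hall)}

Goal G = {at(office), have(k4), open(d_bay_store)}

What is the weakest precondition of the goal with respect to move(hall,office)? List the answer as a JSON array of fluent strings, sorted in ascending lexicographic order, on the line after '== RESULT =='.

Compute (G \ add) ∪ pre:
  G ∩ del = {}  (empty — regression defined)
  G \ add = {at(office), have(k4), open(d_bay_store)} \ {at(office)} = {have(k4), open(d_bay_store)}
  ∪ pre   = {have(k4), open(d_bay_store)} ∪ {at(hall), open(d_hall_office)}
          = {at(hall), have(k4), open(d_bay_store), open(d_hall_office)}

== RESULT ==
["at(hall)", "have(k4)", "open(d_bay_store)", "open(d_hall_office)"]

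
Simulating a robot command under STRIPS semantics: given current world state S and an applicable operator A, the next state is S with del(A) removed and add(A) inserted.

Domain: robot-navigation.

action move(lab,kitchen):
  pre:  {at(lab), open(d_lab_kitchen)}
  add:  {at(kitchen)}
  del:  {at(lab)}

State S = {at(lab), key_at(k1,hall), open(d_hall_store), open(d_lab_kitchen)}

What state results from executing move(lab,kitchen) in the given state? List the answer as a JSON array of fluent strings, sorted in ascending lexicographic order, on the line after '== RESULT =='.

Compute (S \ del) ∪ add:
  pre ⊆ S: {at(lab), open(d_lab_kitchen)} ⊆ S  — applicable
  S \ del = {key_at(k1,hall), open(d_hall_store), open(d_lab_kitchen)}
  ∪ add   = {at(kitchen), key_at(k1,hall), open(d_hall_store), open(d_lab_kitchen)}

== RESULT ==
["at(kitchen)", "key_at(k1,hall)", "open(d_hall_store)", "open(d_lab_kitchen)"]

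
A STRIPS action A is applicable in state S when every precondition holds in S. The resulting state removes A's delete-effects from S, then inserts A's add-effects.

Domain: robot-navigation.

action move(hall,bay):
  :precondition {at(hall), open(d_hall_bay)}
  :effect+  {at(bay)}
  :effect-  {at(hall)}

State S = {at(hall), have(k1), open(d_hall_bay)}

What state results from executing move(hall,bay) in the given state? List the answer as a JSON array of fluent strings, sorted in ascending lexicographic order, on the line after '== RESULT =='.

Progress:
  pre ⊆ S: {at(hall), open(d_hall_bay)} ⊆ S  — applicable
  S \ del = {have(k1), open(d_hall_bay)}
  ∪ add   = {at(bay), have(k1), open(d_hall_bay)}

== RESULT ==
["at(bay)", "have(k1)", "open(d_hall_bay)"]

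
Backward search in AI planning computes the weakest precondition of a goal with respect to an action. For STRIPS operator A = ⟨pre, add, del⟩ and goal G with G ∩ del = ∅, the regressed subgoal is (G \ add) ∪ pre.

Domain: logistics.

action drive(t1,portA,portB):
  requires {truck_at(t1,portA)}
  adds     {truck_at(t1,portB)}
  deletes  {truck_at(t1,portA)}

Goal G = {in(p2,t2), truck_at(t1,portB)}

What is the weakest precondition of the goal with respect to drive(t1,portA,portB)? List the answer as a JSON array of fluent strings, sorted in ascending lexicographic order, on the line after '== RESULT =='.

Compute (G \ add) ∪ pre:
  G ∩ del = {}  (empty — regression defined)
  G \ add = {in(p2,t2), truck_at(t1,portB)} \ {truck_at(t1,portB)} = {in(p2,t2)}
  ∪ pre   = {in(p2,t2)} ∪ {truck_at(t1,portA)}
          = {in(p2,t2), truck_at(t1,portA)}

== RESULT ==
["in(p2,t2)", "truck_at(t1,portA)"]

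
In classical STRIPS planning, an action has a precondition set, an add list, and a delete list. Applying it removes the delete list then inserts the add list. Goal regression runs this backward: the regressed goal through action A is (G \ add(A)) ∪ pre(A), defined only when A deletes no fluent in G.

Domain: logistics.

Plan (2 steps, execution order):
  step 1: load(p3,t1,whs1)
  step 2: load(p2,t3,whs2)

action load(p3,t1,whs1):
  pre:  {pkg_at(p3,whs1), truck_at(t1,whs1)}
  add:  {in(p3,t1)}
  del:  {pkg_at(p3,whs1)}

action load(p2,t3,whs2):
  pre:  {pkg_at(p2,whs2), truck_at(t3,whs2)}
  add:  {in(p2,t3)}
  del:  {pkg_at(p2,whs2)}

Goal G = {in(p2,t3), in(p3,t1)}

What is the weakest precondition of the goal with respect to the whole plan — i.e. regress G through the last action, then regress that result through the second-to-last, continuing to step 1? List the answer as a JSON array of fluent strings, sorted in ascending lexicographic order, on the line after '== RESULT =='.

Work backward from the goal:
  through step 2 (load(p2,t3,whs2)): drop {in(p2,t3)}, keep {in(p3,t1)}, require {pkg_at(p2,whs2), truck_at(t3,whs2)}
    → {in(p3,t1), pkg_at(p2,whs2), truck_at(t3,whs2)}
  through step 1 (load(p3,t1,whs1)): drop {in(p3,t1)}, keep {pkg_at(p2,whs2), truck_at(t3,whs2)}, require {pkg_at(p3,whs1), truck_at(t1,whs1)}
    → {pkg_at(p2,whs2), pkg_at(p3,whs1), truck_at(t1,whs1), truck_at(t3,whs2)}

== RESULT ==
["pkg_at(p2,whs2)", "pkg_at(p3,whs1)", "truck_at(t1,whs1)", "truck_at(t3,whs2)"]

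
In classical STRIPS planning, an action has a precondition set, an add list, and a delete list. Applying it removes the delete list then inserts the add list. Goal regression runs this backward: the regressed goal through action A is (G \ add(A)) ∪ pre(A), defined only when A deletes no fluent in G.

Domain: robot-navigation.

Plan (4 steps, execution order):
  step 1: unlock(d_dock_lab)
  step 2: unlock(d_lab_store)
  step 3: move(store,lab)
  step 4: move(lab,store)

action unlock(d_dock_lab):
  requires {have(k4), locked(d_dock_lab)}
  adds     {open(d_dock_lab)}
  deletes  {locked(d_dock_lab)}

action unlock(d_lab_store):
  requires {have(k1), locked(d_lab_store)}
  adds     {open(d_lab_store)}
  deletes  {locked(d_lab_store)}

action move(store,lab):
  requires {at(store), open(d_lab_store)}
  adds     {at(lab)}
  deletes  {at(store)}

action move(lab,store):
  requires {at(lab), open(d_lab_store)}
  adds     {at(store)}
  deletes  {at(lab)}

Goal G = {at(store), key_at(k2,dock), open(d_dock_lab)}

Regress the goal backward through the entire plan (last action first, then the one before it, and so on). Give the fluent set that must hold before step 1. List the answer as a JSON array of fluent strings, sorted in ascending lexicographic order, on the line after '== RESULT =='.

Work backward from the goal:
  through step 4 (move(lab,store)): drop {at(store)}, keep {key_at(k2,dock), open(d_dock_lab)}, require {at(lab), open(d_lab_store)}
    → {at(lab), key_at(k2,dock), open(d_dock_lab), open(d_lab_store)}
  through step 3 (move(store,lab)): drop {at(lab)}, keep {key_at(k2,dock), open(d_dock_lab), open(d_lab_store)}, require {at(store), open(d_lab_store)}
    → {at(store), key_at(k2,dock), open(d_dock_lab), open(d_lab_store)}
  through step 2 (unlock(d_lab_store)): drop {open(d_lab_store)}, keep {at(store), key_at(k2,dock), open(d_dock_lab)}, require {have(k1), locked(d_lab_store)}
    → {at(store), have(k1), key_at(k2,dock), locked(d_lab_store), open(d_dock_lab)}
  through step 1 (unlock(d_dock_lab)): drop {open(d_dock_lab)}, keep {at(store), have(k1), key_at(k2,dock), locked(d_lab_store)}, require {have(k4), locked(d_dock_lab)}
    → {at(store), have(k1), have(k4), key_at(k2,dock), locked(d_dock_lab), locked(d_lab_store)}

== RESULT ==
["at(store)", "have(k1)", "have(k4)", "key_at(k2,dock)", "locked(d_dock_lab)", "locked(d_lab_store)"]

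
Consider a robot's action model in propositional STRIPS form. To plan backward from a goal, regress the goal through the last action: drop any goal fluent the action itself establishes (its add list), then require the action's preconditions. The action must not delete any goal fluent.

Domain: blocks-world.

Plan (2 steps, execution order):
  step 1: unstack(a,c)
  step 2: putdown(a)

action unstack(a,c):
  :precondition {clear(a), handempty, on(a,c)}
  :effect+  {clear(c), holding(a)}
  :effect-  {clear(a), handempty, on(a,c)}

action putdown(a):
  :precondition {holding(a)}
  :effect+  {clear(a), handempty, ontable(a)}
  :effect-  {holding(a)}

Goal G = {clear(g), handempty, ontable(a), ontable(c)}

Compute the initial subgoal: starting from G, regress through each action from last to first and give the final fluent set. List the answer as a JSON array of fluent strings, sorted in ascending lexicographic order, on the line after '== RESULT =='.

Work backward from the goal:
  through step 2 (putdown(a)): drop {handempty, ontable(a)}, keep {clear(g), ontable(c)}, require {holding(a)}
    → {clear(g), holding(a), ontable(c)}
  through step 1 (unstack(a,c)): drop {holding(a)}, keep {clear(g), ontable(c)}, require {clear(a), handempty, on(a,c)}
    → {clear(a), clear(g), handempty, on(a,c), ontable(c)}

== RESULT ==
["clear(a)", "clear(g)", "handempty", "on(a,c)", "ontable(c)"]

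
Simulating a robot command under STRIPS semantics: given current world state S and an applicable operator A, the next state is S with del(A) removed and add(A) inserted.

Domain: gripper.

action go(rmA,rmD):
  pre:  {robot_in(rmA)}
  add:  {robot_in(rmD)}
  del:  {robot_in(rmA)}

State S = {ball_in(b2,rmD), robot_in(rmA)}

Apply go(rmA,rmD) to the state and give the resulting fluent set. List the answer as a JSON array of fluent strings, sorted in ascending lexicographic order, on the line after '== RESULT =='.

Compute (S \ del) ∪ add:
  pre ⊆ S: {robot_in(rmA)} ⊆ S  — applicable
  S \ del = {ball_in(b2,rmD)}
  ∪ add   = {ball_in(b2,rmD), robot_in(rmD)}

== RESULT ==
["ball_in(b2,rmD)", "robot_in(rmD)"]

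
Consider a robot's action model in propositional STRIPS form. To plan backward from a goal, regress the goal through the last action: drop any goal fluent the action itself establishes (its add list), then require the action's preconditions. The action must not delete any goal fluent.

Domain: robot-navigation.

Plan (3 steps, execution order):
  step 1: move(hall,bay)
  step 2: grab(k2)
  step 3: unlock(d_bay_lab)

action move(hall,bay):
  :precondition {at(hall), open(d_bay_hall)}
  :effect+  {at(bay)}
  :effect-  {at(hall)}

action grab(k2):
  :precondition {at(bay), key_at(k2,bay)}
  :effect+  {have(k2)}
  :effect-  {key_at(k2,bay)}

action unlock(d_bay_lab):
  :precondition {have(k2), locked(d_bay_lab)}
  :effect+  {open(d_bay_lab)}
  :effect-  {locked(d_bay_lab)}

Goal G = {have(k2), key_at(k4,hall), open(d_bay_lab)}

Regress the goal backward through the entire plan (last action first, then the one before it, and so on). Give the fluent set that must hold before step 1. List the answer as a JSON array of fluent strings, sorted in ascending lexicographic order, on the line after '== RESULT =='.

Regress step by step:
  through step 3 (unlock(d_bay_lab)): drop {open(d_bay_lab)}, keep {have(k2), key_at(k4,hall)}, require {have(k2), locked(d_bay_lab)}
    → {have(k2), key_at(k4,hall), locked(d_bay_lab)}
  through step 2 (grab(k2)): drop {have(k2)}, keep {key_at(k4,hall), locked(d_bay_lab)}, require {at(bay), key_at(k2,bay)}
    → {at(bay), key_at(k2,bay), key_at(k4,hall), locked(d_bay_lab)}
  through step 1 (move(hall,bay)): drop {at(bay)}, keep {key_at(k2,bay), key_at(k4,hall), locked(d_bay_lab)}, require {at(hall), open(d_bay_hall)}
    → {at(hall), key_at(k2,bay), key_at(k4,hall), locked(d_bay_lab), open(d_bay_hall)}

== RESULT ==
["at(hall)", "key_at(k2,bay)", "key_at(k4,hall)", "locked(d_bay_lab)", "open(d_bay_hall)"]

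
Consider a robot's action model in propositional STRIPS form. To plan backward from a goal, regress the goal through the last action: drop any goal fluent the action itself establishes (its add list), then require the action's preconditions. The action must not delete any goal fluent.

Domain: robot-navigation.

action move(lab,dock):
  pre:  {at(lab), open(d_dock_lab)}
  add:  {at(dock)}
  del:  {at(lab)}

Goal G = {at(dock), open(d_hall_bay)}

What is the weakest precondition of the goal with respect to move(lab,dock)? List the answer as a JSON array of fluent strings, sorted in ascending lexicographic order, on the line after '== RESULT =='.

Compute (G \ add) ∪ pre:
  G ∩ del = {}  (empty — regression defined)
  G \ add = {at(dock), open(d_hall_bay)} \ {at(dock)} = {open(d_hall_bay)}
  ∪ pre   = {open(d_hall_bay)} ∪ {at(lab), open(d_dock_lab)}
          = {at(lab), open(d_dock_lab), open(d_hall_bay)}

== RESULT ==
["at(lab)", "open(d_dock_lab)", "open(d_hall_bay)"]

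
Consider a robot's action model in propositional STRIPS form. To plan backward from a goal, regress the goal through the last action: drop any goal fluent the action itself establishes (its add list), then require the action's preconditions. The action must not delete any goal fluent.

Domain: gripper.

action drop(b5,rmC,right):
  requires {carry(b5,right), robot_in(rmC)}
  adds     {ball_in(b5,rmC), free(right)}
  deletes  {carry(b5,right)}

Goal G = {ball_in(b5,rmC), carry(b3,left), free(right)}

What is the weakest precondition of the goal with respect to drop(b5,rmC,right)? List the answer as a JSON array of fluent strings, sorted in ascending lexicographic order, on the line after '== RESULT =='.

Regress:
  G ∩ del = {}  (empty — regression defined)
  G \ add = {ball_in(b5,rmC), carry(b3,left), free(right)} \ {ball_in(b5,rmC), free(right)} = {carry(b3,left)}
  ∪ pre   = {carry(b3,left)} ∪ {carry(b5,right), robot_in(rmC)}
          = {carry(b3,left), carry(b5,right), robot_in(rmC)}

== RESULT ==
["carry(b3,left)", "carry(b5,right)", "robot_in(rmC)"]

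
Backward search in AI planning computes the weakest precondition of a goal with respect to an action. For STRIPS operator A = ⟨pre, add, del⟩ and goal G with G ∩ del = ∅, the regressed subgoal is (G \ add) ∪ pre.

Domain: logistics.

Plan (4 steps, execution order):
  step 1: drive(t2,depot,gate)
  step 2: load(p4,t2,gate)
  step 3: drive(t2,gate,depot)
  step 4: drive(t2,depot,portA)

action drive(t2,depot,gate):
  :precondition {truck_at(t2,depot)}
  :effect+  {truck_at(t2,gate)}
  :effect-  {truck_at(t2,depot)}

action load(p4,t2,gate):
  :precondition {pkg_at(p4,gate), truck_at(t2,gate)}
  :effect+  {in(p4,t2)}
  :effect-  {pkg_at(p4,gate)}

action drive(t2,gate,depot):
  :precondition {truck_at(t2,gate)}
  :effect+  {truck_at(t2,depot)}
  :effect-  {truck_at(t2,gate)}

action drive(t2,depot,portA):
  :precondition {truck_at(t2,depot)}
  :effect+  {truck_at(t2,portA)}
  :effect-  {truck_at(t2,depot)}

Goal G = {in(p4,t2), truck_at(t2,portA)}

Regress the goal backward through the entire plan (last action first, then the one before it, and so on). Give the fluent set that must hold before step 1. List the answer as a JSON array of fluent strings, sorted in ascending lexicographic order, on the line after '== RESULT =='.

Regress step by step:
  through step 4 (drive(t2,depot,portA)): drop {truck_at(t2,portA)}, keep {in(p4,t2)}, require {truck_at(t2,depot)}
    → {in(p4,t2), truck_at(t2,depot)}
  through step 3 (drive(t2,gate,depot)): drop {truck_at(t2,depot)}, keep {in(p4,t2)}, require {truck_at(t2,gate)}
    → {in(p4,t2), truck_at(t2,gate)}
  through step 2 (load(p4,t2,gate)): drop {in(p4,t2)}, keep {truck_at(t2,gate)}, require {pkg_at(p4,gate), truck_at(t2,gate)}
    → {pkg_at(p4,gate), truck_at(t2,gate)}
  through step 1 (drive(t2,depot,gate)): drop {truck_at(t2,gate)}, keep {pkg_at(p4,gate)}, require {truck_at(t2,depot)}
    → {pkg_at(p4,gate), truck_at(t2,depot)}

== RESULT ==
["pkg_at(p4,gate)", "truck_at(t2,depot)"]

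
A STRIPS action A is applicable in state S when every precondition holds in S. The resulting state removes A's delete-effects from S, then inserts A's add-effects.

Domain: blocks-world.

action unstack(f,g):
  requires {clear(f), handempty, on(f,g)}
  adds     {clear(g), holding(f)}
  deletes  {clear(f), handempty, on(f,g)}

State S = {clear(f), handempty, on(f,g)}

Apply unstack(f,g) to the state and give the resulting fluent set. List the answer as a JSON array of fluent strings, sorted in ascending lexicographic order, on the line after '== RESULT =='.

Compute (S \ del) ∪ add:
  pre ⊆ S: {clear(f), handempty, on(f,g)} ⊆ S  — applicable
  S \ del = {}
  ∪ add   = {clear(g), holding(f)}

== RESULT ==
["clear(g)", "holding(f)"]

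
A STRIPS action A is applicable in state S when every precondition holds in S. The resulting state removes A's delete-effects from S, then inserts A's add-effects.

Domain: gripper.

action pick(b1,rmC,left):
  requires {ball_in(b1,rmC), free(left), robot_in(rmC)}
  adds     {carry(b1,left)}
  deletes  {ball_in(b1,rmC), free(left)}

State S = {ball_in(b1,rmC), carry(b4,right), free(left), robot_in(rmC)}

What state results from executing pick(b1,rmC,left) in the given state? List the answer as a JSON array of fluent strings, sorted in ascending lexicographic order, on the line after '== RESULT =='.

Compute (S \ del) ∪ add:
  pre ⊆ S: {ball_in(b1,rmC), free(left), robot_in(rmC)} ⊆ S  — applicable
  S \ del = {carry(b4,right), robot_in(rmC)}
  ∪ add   = {carry(b1,left), carry(b4,right), robot_in(rmC)}

== RESULT ==
["carry(b1,left)", "carry(b4,right)", "robot_in(rmC)"]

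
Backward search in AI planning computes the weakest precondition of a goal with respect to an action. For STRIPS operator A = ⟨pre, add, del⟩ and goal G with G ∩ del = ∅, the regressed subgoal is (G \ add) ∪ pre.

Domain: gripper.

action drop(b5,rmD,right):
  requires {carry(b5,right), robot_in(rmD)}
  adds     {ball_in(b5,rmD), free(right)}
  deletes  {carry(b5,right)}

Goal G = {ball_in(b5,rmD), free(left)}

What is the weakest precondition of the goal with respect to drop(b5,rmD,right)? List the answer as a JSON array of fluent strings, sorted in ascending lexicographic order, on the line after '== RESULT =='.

Regress:
  G ∩ del = {}  (empty — regression defined)
  G \ add = {ball_in(b5,rmD), free(left)} \ {ball_in(b5,rmD), free(right)} = {free(left)}
  ∪ pre   = {free(left)} ∪ {carry(b5,right), robot_in(rmD)}
          = {carry(b5,right), free(left), robot_in(rmD)}

== RESULT ==
["carry(b5,right)", "free(left)", "robot_in(rmD)"]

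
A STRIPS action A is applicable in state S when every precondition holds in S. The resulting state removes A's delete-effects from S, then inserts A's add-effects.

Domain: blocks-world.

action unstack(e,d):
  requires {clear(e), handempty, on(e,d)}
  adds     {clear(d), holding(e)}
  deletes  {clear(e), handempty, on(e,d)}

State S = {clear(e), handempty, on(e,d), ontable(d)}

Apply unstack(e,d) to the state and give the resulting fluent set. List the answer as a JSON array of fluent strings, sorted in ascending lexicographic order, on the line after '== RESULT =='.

Progress:
  pre ⊆ S: {clear(e), handempty, on(e,d)} ⊆ S  — applicable
  S \ del = {ontable(d)}
  ∪ add   = {clear(d), holding(e), ontable(d)}

== RESULT ==
["clear(d)", "holding(e)", "ontable(d)"]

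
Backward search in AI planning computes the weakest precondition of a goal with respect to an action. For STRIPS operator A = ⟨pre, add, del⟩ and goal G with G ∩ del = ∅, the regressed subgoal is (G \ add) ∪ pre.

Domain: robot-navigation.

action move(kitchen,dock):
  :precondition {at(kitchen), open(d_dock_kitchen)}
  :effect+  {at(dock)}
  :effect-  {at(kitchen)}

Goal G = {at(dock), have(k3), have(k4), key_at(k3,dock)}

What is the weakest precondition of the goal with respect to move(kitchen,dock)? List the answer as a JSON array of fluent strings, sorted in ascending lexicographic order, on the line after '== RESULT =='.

Regress:
  G ∩ del = {}  (empty — regression defined)
  G \ add = {at(dock), have(k3), have(k4), key_at(k3,dock)} \ {at(dock)} = {have(k3), have(k4), key_at(k3,dock)}
  ∪ pre   = {have(k3), have(k4), key_at(k3,dock)} ∪ {at(kitchen), open(d_dock_kitchen)}
          = {at(kitchen), have(k3), have(k4), key_at(k3,dock), open(d_dock_kitchen)}

== RESULT ==
["at(kitchen)", "have(k3)", "have(k4)", "key_at(k3,dock)", "open(d_dock_kitchen)"]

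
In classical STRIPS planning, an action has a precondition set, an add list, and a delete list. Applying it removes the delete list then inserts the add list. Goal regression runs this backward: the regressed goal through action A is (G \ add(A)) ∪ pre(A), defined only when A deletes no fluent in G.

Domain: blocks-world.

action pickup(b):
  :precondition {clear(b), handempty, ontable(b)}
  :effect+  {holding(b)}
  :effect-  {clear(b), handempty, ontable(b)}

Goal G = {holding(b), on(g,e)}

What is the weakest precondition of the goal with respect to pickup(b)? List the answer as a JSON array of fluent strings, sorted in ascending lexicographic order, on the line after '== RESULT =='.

Regress:
  G ∩ del = {}  (empty — regression defined)
  G \ add = {holding(b), on(g,e)} \ {holding(b)} = {on(g,e)}
  ∪ pre   = {on(g,e)} ∪ {clear(b), handempty, ontable(b)}
          = {clear(b), handempty, on(g,e), ontable(b)}

== RESULT ==
["clear(b)", "handempty", "on(g,e)", "ontable(b)"]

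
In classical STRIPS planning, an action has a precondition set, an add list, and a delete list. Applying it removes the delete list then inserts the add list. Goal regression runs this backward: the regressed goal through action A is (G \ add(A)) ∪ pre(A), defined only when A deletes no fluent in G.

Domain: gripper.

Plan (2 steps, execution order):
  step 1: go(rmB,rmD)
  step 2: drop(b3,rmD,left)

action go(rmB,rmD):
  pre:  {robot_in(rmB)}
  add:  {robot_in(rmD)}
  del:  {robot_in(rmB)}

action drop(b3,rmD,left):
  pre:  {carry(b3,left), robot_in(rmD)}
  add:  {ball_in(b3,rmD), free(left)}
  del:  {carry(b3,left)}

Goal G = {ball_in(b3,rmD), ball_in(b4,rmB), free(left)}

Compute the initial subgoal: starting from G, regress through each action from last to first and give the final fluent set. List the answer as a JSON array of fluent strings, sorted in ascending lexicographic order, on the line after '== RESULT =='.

Regress step by step:
  through step 2 (drop(b3,rmD,left)): drop {ball_in(b3,rmD), free(left)}, keep {ball_in(b4,rmB)}, require {carry(b3,left), robot_in(rmD)}
    → {ball_in(b4,rmB), carry(b3,left), robot_in(rmD)}
  through step 1 (go(rmB,rmD)): drop {robot_in(rmD)}, keep {ball_in(b4,rmB), carry(b3,left)}, require {robot_in(rmB)}
    → {ball_in(b4,rmB), carry(b3,left), robot_in(rmB)}

== RESULT ==
["ball_in(b4,rmB)", "carry(b3,left)", "robot_in(rmB)"]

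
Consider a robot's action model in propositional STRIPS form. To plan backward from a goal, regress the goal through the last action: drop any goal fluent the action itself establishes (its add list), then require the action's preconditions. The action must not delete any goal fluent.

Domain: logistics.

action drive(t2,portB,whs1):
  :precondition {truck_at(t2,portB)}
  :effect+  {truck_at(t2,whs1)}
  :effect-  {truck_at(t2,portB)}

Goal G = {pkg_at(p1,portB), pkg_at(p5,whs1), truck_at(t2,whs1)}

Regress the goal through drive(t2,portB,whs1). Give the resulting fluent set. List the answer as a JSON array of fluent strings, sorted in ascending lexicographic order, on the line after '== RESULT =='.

Compute (G \ add) ∪ pre:
  G ∩ del = {}  (empty — regression defined)
  G \ add = {pkg_at(p1,portB), pkg_at(p5,whs1), truck_at(t2,whs1)} \ {truck_at(t2,whs1)} = {pkg_at(p1,portB), pkg_at(p5,whs1)}
  ∪ pre   = {pkg_at(p1,portB), pkg_at(p5,whs1)} ∪ {truck_at(t2,portB)}
          = {pkg_at(p1,portB), pkg_at(p5,whs1), truck_at(t2,portB)}

== RESULT ==
["pkg_at(p1,portB)", "pkg_at(p5,whs1)", "truck_at(t2,portB)"]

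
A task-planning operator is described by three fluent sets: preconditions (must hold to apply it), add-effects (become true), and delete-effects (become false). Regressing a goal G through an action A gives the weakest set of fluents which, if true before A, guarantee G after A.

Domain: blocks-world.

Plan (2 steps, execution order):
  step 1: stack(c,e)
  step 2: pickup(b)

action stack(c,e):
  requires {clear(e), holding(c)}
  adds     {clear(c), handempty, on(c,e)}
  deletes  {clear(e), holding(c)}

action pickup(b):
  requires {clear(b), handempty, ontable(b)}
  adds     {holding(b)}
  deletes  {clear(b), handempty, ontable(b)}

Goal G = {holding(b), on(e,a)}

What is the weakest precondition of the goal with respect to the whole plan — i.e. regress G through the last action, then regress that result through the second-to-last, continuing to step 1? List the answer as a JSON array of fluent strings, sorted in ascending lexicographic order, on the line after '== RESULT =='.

Work backward from the goal:
  through step 2 (pickup(b)): drop {holding(b)}, keep {on(e,a)}, require {clear(b), handempty, ontable(b)}
    → {clear(b), handempty, on(e,a), ontable(b)}
  through step 1 (stack(c,e)): drop {handempty}, keep {clear(b), on(e,a), ontable(b)}, require {clear(e), holding(c)}
    → {clear(b), clear(e), holding(c), on(e,a), ontable(b)}

== RESULT ==
["clear(b)", "clear(e)", "holding(c)", "on(e,a)", "ontable(b)"]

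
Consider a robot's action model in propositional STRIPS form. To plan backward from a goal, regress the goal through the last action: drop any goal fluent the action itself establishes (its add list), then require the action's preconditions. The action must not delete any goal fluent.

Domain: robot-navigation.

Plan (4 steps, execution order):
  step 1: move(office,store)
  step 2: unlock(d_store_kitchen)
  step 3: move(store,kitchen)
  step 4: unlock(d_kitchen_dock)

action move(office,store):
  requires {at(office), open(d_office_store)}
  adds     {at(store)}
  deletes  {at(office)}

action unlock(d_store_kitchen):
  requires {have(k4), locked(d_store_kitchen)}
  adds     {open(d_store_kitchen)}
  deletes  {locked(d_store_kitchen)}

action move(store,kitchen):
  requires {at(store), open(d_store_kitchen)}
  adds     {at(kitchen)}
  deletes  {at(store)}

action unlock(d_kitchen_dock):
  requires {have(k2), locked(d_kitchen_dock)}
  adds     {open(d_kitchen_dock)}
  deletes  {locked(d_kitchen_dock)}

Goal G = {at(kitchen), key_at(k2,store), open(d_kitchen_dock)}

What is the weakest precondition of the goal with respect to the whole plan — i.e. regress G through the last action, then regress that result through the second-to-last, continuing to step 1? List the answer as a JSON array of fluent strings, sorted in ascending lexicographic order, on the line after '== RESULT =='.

Regress step by step:
  through step 4 (unlock(d_kitchen_dock)): drop {open(d_kitchen_dock)}, keep {at(kitchen), key_at(k2,store)}, require {have(k2), locked(d_kitchen_dock)}
    → {at(kitchen), have(k2), key_at(k2,store), locked(d_kitchen_dock)}
  through step 3 (move(store,kitchen)): drop {at(kitchen)}, keep {have(k2), key_at(k2,store), locked(d_kitchen_dock)}, require {at(store), open(d_store_kitchen)}
    → {at(store), have(k2), key_at(k2,store), locked(d_kitchen_dock), open(d_store_kitchen)}
  through step 2 (unlock(d_store_kitchen)): drop {open(d_store_kitchen)}, keep {at(store), have(k2), key_at(k2,store), locked(d_kitchen_dock)}, require {have(k4), locked(d_store_kitchen)}
    → {at(store), have(k2), have(k4), key_at(k2,store), locked(d_kitchen_dock), locked(d_store_kitchen)}
  through step 1 (move(office,store)): drop {at(store)}, keep {have(k2), have(k4), key_at(k2,store), locked(d_kitchen_dock), locked(d_store_kitchen)}, require {at(office), open(d_office_store)}
    → {at(office), have(k2), have(k4), key_at(k2,store), locked(d_kitchen_dock), locked(d_store_kitchen), open(d_office_store)}

== RESULT ==
["at(office)", "have(k2)", "have(k4)", "key_at(k2,store)", "locked(d_kitchen_dock)", "locked(d_store_kitchen)", "open(d_office_store)"]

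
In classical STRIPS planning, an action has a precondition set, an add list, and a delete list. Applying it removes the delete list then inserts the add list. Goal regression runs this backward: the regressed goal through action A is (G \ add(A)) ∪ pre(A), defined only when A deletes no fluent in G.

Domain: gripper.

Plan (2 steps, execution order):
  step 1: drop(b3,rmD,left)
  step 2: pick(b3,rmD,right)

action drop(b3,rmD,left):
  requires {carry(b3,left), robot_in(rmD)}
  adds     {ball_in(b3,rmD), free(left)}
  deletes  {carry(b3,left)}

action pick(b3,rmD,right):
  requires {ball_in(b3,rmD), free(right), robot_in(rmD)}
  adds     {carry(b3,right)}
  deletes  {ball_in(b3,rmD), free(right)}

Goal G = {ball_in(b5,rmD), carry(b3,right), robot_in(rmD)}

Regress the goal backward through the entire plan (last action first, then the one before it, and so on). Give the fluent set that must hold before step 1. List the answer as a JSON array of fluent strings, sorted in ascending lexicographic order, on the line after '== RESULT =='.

Regress step by step:
  through step 2 (pick(b3,rmD,right)): drop {carry(b3,right)}, keep {ball_in(b5,rmD), robot_in(rmD)}, require {ball_in(b3,rmD), free(right), robot_in(rmD)}
    → {ball_in(b3,rmD), ball_in(b5,rmD), free(right), robot_in(rmD)}
  through step 1 (drop(b3,rmD,left)): drop {ball_in(b3,rmD)}, keep {ball_in(b5,rmD), free(right), robot_in(rmD)}, require {carry(b3,left), robot_in(rmD)}
    → {ball_in(b5,rmD), carry(b3,left), free(right), robot_in(rmD)}

== RESULT ==
["ball_in(b5,rmD)", "carry(b3,left)", "free(right)", "robot_in(rmD)"]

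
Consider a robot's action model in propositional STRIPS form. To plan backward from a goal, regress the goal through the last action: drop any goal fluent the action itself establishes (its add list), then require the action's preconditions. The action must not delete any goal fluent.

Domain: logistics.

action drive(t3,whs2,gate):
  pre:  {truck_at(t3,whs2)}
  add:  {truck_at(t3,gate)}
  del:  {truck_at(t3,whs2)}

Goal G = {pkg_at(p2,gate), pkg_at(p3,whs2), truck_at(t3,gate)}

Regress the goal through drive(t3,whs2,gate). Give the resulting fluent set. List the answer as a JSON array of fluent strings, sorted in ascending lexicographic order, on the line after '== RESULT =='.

Compute (G \ add) ∪ pre:
  G ∩ del = {}  (empty — regression defined)
  G \ add = {pkg_at(p2,gate), pkg_at(p3,whs2), truck_at(t3,gate)} \ {truck_at(t3,gate)} = {pkg_at(p2,gate), pkg_at(p3,whs2)}
  ∪ pre   = {pkg_at(p2,gate), pkg_at(p3,whs2)} ∪ {truck_at(t3,whs2)}
          = {pkg_at(p2,gate), pkg_at(p3,whs2), truck_at(t3,whs2)}

== RESULT ==
["pkg_at(p2,gate)", "pkg_at(p3,whs2)", "truck_at(t3,whs2)"]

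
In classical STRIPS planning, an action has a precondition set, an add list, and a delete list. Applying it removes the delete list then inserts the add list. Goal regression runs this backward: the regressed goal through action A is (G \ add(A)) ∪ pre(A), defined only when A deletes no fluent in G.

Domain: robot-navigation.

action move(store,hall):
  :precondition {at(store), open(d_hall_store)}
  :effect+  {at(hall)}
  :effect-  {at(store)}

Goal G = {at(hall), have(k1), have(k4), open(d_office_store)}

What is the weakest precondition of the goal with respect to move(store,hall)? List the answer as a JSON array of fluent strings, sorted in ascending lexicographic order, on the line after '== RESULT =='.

Regress:
  G ∩ del = {}  (empty — regression defined)
  G \ add = {at(hall), have(k1), have(k4), open(d_office_store)} \ {at(hall)} = {have(k1), have(k4), open(d_office_store)}
  ∪ pre   = {have(k1), have(k4), open(d_office_store)} ∪ {at(store), open(d_hall_store)}
          = {at(store), have(k1), have(k4), open(d_hall_store), open(d_office_store)}

== RESULT ==
["at(store)", "have(k1)", "have(k4)", "open(d_hall_store)", "open(d_office_store)"]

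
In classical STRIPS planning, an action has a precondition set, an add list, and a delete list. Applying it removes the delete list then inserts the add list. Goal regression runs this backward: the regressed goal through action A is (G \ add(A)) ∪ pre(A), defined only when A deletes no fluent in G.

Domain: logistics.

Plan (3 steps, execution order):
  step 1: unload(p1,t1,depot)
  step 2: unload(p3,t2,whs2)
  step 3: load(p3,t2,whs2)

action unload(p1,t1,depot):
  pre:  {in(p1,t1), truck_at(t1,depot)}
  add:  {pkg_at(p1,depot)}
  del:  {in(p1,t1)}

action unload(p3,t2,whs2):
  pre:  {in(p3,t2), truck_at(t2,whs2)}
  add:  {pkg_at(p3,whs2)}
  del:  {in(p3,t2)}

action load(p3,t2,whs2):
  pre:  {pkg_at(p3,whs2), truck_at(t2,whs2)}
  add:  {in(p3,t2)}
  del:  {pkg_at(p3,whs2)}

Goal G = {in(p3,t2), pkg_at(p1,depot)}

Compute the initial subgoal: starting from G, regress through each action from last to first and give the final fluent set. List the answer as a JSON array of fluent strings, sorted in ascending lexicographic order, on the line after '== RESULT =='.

Work backward from the goal:
  through step 3 (load(p3,t2,whs2)): drop {in(p3,t2)}, keep {pkg_at(p1,depot)}, require {pkg_at(p3,whs2), truck_at(t2,whs2)}
    → {pkg_at(p1,depot), pkg_at(p3,whs2), truck_at(t2,whs2)}
  through step 2 (unload(p3,t2,whs2)): drop {pkg_at(p3,whs2)}, keep {pkg_at(p1,depot), truck_at(t2,whs2)}, require {in(p3,t2), truck_at(t2,whs2)}
    → {in(p3,t2), pkg_at(p1,depot), truck_at(t2,whs2)}
  through step 1 (unload(p1,t1,depot)): drop {pkg_at(p1,depot)}, keep {in(p3,t2), truck_at(t2,whs2)}, require {in(p1,t1), truck_at(t1,depot)}
    → {in(p1,t1), in(p3,t2), truck_at(t1,depot), truck_at(t2,whs2)}

== RESULT ==
["in(p1,t1)", "in(p3,t2)", "truck_at(t1,depot)", "truck_at(t2,whs2)"]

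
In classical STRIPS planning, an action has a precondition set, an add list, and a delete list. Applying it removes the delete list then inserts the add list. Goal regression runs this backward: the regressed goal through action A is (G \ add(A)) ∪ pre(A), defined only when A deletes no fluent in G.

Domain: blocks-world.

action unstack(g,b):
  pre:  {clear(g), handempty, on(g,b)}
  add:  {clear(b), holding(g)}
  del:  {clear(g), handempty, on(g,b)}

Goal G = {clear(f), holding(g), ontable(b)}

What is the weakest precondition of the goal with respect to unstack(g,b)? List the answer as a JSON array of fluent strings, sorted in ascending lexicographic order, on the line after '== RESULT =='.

Regress:
  G ∩ del = {}  (empty — regression defined)
  G \ add = {clear(f), holding(g), ontable(b)} \ {clear(b), holding(g)} = {clear(f), ontable(b)}
  ∪ pre   = {clear(f), ontable(b)} ∪ {clear(g), handempty, on(g,b)}
          = {clear(f), clear(g), handempty, on(g,b), ontable(b)}

== RESULT ==
["clear(f)", "clear(g)", "handempty", "on(g,b)", "ontable(b)"]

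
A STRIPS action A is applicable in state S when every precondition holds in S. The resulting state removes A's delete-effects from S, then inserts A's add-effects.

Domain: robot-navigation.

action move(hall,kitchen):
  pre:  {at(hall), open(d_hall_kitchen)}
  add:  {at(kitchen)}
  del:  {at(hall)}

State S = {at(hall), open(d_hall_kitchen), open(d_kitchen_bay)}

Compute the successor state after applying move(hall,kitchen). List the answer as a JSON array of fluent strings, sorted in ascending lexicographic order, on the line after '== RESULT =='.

Progress:
  pre ⊆ S: {at(hall), open(d_hall_kitchen)} ⊆ S  — applicable
  S \ del = {open(d_hall_kitchen), open(d_kitchen_bay)}
  ∪ add   = {at(kitchen), open(d_hall_kitchen), open(d_kitchen_bay)}

== RESULT ==
["at(kitchen)", "open(d_hall_kitchen)", "open(d_kitchen_bay)"]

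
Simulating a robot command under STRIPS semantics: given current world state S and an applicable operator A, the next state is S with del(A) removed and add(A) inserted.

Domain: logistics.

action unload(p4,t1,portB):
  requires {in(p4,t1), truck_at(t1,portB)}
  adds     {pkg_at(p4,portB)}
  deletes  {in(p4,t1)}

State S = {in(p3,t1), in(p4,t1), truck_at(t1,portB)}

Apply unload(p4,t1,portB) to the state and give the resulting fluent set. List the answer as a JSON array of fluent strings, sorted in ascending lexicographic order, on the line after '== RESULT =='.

Compute (S \ del) ∪ add:
  pre ⊆ S: {in(p4,t1), truck_at(t1,portB)} ⊆ S  — applicable
  S \ del = {in(p3,t1), truck_at(t1,portB)}
  ∪ add   = {in(p3,t1), pkg_at(p4,portB), truck_at(t1,portB)}

== RESULT ==
["in(p3,t1)", "pkg_at(p4,portB)", "truck_at(t1,portB)"]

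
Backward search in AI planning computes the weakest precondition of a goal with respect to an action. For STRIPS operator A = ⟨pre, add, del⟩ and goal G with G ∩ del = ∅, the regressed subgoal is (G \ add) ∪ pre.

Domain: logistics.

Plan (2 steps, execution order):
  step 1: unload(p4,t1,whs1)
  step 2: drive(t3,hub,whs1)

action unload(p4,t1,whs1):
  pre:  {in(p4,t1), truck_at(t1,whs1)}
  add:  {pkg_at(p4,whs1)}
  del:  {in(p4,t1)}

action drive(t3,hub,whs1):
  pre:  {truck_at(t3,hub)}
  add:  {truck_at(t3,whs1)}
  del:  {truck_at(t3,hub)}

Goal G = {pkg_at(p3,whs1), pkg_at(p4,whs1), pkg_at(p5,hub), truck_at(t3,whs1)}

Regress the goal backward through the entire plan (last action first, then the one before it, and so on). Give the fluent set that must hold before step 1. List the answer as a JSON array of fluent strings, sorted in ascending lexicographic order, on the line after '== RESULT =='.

Regress step by step:
  through step 2 (drive(t3,hub,whs1)): drop {truck_at(t3,whs1)}, keep {pkg_at(p3,whs1), pkg_at(p4,whs1), pkg_at(p5,hub)}, require {truck_at(t3,hub)}
    → {pkg_at(p3,whs1), pkg_at(p4,whs1), pkg_at(p5,hub), truck_at(t3,hub)}
  through step 1 (unload(p4,t1,whs1)): drop {pkg_at(p4,whs1)}, keep {pkg_at(p3,whs1), pkg_at(p5,hub), truck_at(t3,hub)}, require {in(p4,t1), truck_at(t1,whs1)}
    → {in(p4,t1), pkg_at(p3,whs1), pkg_at(p5,hub), truck_at(t1,whs1), truck_at(t3,hub)}

== RESULT ==
["in(p4,t1)", "pkg_at(p3,whs1)", "pkg_at(p5,hub)", "truck_at(t1,whs1)", "truck_at(t3,hub)"]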